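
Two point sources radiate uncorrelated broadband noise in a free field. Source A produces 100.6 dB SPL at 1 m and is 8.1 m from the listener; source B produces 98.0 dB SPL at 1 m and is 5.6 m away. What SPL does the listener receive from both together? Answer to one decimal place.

At the listener: L_A = 100.6 − 20·log₁₀(8.1) = 82.43 dB; L_B = 98.0 − 20·log₁₀(5.6) = 83.04 dB.
Combined: 10·log₁₀(10^(82.43/10)+10^(83.04/10)) = 85.8 dB SPL.

85.8 dB SPL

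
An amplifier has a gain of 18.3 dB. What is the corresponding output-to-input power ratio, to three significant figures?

Power ratio = 10^(dB/10).
10^(18.3/10) = 10^(1.830) = 67.6.

67.6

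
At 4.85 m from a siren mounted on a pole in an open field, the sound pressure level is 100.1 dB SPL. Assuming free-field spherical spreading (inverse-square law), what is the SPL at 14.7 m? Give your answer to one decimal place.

90.5 dB SPL

Inverse-square spreading gives ΔL = −20·log₁₀(d₂/d₁).
ΔL = −20·log₁₀(14.7/4.85) = -9.63 dB, so L₂ = 100.1 + (-9.63) = 90.5 dB SPL.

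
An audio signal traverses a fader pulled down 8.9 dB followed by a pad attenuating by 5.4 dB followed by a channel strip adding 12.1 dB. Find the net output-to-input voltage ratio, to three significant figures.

Net gain = (−8.9) + (−5.4) + 12.1 = -2.2 dB.
Voltage ratio = 10^(-2.2/20) = 0.776.

0.776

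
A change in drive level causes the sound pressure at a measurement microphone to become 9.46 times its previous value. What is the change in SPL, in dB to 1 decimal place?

SPL change from a pressure ratio uses the 20·log₁₀ form:
20·log₁₀(9.46) = 19.5 dB.

19.5 dB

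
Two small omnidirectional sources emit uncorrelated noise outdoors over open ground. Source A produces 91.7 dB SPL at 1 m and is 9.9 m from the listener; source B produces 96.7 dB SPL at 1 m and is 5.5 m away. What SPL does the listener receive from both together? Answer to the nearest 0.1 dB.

82.3 dB SPL

At the listener: L_A = 91.7 − 20·log₁₀(9.9) = 71.79 dB; L_B = 96.7 − 20·log₁₀(5.5) = 81.89 dB.
Combined: 10·log₁₀(10^(71.79/10)+10^(81.89/10)) = 82.3 dB SPL.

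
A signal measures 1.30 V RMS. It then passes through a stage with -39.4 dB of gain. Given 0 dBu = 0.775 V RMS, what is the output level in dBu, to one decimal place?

Input level: 20·log₁₀(1.30/0.775) = 4.49 dBu.
Output: 4.49 − 39.4 = -34.9 dBu.

-34.9 dBu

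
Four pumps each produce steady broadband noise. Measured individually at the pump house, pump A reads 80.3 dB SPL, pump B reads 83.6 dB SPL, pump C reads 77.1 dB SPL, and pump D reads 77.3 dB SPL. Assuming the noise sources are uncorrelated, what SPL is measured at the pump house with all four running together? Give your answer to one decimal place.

86.4 dB SPL

Incoherent sources sum as intensities:
L_total = 10·log₁₀(10^(80.3/10) + 10^(83.6/10) + 10^(77.1/10) + 10^(77.3/10)) = 10·log₁₀(441200000) = 86.4 dB SPL.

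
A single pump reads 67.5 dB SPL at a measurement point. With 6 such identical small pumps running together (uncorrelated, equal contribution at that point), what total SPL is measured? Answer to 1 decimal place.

6 equal incoherent sources raise the level by 10·log₁₀(6) = 7.78 dB.
L_total = 67.5 + 7.78 = 75.3 dB SPL.

75.3 dB SPL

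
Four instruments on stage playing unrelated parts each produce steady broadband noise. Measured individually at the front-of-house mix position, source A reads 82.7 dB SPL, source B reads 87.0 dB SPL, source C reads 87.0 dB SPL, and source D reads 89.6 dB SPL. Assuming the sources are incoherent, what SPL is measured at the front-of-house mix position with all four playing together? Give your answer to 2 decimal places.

Incoherent sources sum as intensities:
L_total = 10·log₁₀(10^(82.7/10) + 10^(87.0/10) + 10^(87.0/10) + 10^(89.6/10)) = 10·log₁₀(2101000000) = 93.22 dB SPL.

93.22 dB SPL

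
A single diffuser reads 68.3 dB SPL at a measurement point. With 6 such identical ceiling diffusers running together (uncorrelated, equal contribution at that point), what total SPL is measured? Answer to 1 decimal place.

76.1 dB SPL

6 equal incoherent sources raise the level by 10·log₁₀(6) = 7.78 dB.
L_total = 68.3 + 7.78 = 76.1 dB SPL.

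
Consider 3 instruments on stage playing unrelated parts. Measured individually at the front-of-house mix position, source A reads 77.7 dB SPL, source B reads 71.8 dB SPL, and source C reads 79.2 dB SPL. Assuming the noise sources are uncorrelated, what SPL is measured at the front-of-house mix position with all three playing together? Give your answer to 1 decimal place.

Uncorrelated sources add in intensity (power), not in dB.
L_total = 10·log₁₀(10^(77.7/10) + 10^(71.8/10) + 10^(79.2/10)) = 10·log₁₀(157200000) = 82.0 dB SPL.

82.0 dB SPL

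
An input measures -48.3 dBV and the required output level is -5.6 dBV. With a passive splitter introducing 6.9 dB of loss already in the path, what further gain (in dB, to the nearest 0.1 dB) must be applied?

49.6 dB

The required make-up gain is the shortfall in the dB sum.
G = -5.6 − (-48.3) + 6.9 = 49.6 dB.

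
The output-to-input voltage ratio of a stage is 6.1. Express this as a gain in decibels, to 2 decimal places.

For a voltage ratio, dB = 20·log₁₀(V₂/V₁).
20·log₁₀(6.1) = 15.71 dB.

15.71 dB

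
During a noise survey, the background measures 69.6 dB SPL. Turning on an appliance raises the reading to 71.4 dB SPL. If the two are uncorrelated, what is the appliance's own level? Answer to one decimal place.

66.7 dB SPL

Remove the background by subtracting linear intensities:
L_src = 10·log₁₀(10^(71.4/10) − 10^(69.6/10)) = 10·log₁₀(4684000) = 66.7 dB SPL.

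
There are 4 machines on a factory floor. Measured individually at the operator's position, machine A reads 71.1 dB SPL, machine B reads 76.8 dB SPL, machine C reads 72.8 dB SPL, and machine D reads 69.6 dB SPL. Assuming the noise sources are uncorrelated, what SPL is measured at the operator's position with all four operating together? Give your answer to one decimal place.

79.5 dB SPL

Incoherent sources sum as intensities:
L_total = 10·log₁₀(10^(71.1/10) + 10^(76.8/10) + 10^(72.8/10) + 10^(69.6/10)) = 10·log₁₀(88920000) = 79.5 dB SPL.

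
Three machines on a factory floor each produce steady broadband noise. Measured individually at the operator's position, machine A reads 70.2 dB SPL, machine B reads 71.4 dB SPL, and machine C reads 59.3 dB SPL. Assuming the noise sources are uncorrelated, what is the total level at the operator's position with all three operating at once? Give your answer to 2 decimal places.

Add the sources as powers (linear), then convert back to dB:
L_total = 10·log₁₀(10^(70.2/10) + 10^(71.4/10) + 10^(59.3/10)) = 10·log₁₀(25130000) = 74.00 dB SPL.

74.00 dB SPL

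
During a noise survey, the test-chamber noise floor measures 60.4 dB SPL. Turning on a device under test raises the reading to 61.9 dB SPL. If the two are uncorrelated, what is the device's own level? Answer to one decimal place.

Remove the background by subtracting linear intensities:
L_src = 10·log₁₀(10^(61.9/10) − 10^(60.4/10)) = 10·log₁₀(452300) = 56.6 dB SPL.

56.6 dB SPL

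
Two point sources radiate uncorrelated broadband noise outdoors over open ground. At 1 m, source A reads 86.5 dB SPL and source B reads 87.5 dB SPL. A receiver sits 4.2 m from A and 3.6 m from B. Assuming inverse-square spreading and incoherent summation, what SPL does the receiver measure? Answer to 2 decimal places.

78.37 dB SPL

At the listener: L_A = 86.5 − 20·log₁₀(4.2) = 74.035 dB; L_B = 87.5 − 20·log₁₀(3.6) = 76.374 dB.
Combined: 10·log₁₀(10^(74.035/10)+10^(76.374/10)) = 78.37 dB SPL.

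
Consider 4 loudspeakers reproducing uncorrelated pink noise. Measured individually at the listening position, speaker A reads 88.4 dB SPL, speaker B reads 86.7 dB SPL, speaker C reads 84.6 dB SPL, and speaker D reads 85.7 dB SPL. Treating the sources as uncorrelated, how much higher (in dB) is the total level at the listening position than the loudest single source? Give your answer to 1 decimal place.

Add the sources as powers (linear), then convert back to dB:
L_total = 10·log₁₀(10^(88.4/10) + 10^(86.7/10) + 10^(84.6/10) + 10^(85.7/10)) = 92.60 dB SPL.
Excess over the loudest (88.4 dB): 92.60 − 88.4 = 4.2 dB.

4.2 dB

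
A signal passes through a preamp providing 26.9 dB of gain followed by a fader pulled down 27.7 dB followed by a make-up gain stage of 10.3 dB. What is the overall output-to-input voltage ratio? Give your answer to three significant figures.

2.99

Net gain = 26.9 + (−27.7) + 10.3 = 9.5 dB.
Voltage ratio = 10^(9.5/20) = 2.99.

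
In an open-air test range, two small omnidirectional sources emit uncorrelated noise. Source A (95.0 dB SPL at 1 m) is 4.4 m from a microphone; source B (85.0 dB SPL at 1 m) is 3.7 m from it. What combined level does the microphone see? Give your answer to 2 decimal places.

At the listener: L_A = 95.0 − 20·log₁₀(4.4) = 82.131 dB; L_B = 85.0 − 20·log₁₀(3.7) = 73.636 dB.
Combined: 10·log₁₀(10^(82.131/10)+10^(73.636/10)) = 82.71 dB SPL.

82.71 dB SPL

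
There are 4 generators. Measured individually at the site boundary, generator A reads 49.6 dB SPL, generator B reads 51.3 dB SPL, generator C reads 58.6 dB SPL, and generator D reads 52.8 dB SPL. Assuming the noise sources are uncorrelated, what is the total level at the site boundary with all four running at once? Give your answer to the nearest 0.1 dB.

Incoherent sources sum as intensities:
L_total = 10·log₁₀(10^(49.6/10) + 10^(51.3/10) + 10^(58.6/10) + 10^(52.8/10)) = 10·log₁₀(1141000) = 60.6 dB SPL.

60.6 dB SPL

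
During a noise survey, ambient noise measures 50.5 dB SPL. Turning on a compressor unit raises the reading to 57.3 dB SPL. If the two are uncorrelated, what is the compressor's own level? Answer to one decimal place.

Subtract intensities: L_src = 10·log₁₀(10^(L_total/10) − 10^(L_bg/10)).
L_src = 10·log₁₀(10^(57.3/10) − 10^(50.5/10)) = 10·log₁₀(424800) = 56.3 dB SPL.

56.3 dB SPL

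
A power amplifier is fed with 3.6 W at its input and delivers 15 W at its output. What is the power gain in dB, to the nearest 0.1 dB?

6.2 dB

Power ratio → dB uses the 10·log₁₀ form:
10·log₁₀(15/3.6) = 10·log₁₀(4.167) = 6.2 dB.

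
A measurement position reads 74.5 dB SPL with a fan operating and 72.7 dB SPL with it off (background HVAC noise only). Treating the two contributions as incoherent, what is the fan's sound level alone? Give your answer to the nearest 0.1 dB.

69.8 dB SPL

Subtract intensities: L_src = 10·log₁₀(10^(L_total/10) − 10^(L_bg/10)).
L_src = 10·log₁₀(10^(74.5/10) − 10^(72.7/10)) = 10·log₁₀(9563000) = 69.8 dB SPL.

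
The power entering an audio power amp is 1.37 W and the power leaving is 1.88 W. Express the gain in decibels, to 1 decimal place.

1.4 dB

For a power ratio, dB = 10·log₁₀(P₂/P₁).
10·log₁₀(1.88/1.37) = 10·log₁₀(1.372) = 1.4 dB.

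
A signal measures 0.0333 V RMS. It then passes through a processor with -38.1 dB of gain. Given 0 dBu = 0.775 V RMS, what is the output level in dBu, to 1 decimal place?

Input level: 20·log₁₀(0.0333/0.775) = -27.34 dBu.
Output: -27.34 − 38.1 = -65.4 dBu.

-65.4 dBu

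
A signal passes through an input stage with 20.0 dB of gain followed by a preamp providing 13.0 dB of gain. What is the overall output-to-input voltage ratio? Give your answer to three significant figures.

Net gain = 20.0 + 13.0 = 33.0 dB.
Voltage ratio = 10^(33.0/20) = 44.7.

44.7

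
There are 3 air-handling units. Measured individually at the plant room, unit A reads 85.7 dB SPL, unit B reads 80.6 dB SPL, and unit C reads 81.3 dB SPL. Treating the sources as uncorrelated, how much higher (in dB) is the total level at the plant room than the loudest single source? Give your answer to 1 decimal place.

Uncorrelated sources add in intensity (power), not in dB.
L_total = 10·log₁₀(10^(85.7/10) + 10^(80.6/10) + 10^(81.3/10)) = 87.93 dB SPL.
Excess over the loudest (85.7 dB): 87.93 − 85.7 = 2.2 dB.

2.2 dB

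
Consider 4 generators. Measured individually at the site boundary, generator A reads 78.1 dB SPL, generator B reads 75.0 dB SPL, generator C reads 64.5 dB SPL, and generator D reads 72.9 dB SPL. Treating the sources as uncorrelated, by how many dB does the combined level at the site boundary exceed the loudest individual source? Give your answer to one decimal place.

2.6 dB

Incoherent sources sum as intensities:
L_total = 10·log₁₀(10^(78.1/10) + 10^(75.0/10) + 10^(64.5/10) + 10^(72.9/10)) = 80.74 dB SPL.
Excess over the loudest (78.1 dB): 80.74 − 78.1 = 2.6 dB.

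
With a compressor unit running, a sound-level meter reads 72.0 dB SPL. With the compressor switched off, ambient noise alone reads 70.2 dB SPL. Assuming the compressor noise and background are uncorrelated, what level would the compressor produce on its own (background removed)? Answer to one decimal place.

Remove the background by subtracting linear intensities:
L_src = 10·log₁₀(10^(72.0/10) − 10^(70.2/10)) = 10·log₁₀(5378000) = 67.3 dB SPL.

67.3 dB SPL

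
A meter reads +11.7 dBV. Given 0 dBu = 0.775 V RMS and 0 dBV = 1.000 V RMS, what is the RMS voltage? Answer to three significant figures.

3.85 V

V = 1.000 V × 10^(+11.7/20).
= 1.000 × 3.846 = 3.85 V.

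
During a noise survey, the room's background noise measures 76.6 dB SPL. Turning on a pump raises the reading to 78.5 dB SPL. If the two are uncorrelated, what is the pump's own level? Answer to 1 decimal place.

74.0 dB SPL

Remove the background by subtracting linear intensities:
L_src = 10·log₁₀(10^(78.5/10) − 10^(76.6/10)) = 10·log₁₀(25090000) = 74.0 dB SPL.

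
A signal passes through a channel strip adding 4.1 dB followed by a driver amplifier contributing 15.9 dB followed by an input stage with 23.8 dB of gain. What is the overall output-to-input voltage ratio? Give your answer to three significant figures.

Net gain = 4.1 + 15.9 + 23.8 = 43.8 dB.
Voltage ratio = 10^(43.8/20) = 155.

155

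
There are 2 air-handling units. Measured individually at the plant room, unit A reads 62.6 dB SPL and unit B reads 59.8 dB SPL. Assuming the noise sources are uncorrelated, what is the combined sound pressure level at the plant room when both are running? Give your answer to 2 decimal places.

64.43 dB SPL

Incoherent sources sum as intensities:
L_total = 10·log₁₀(10^(62.6/10) + 10^(59.8/10)) = 10·log₁₀(2775000) = 64.43 dB SPL.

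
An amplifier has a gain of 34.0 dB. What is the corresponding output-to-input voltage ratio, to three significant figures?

50.1

Voltage ratio = 10^(dB/20).
10^(34.0/20) = 10^(1.700) = 50.1.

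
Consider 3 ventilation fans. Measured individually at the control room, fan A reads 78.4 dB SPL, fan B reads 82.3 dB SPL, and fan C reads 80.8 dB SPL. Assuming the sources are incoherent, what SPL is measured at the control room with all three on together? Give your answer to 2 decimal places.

85.55 dB SPL

Uncorrelated sources add in intensity (power), not in dB.
L_total = 10·log₁₀(10^(78.4/10) + 10^(82.3/10) + 10^(80.8/10)) = 10·log₁₀(359200000) = 85.55 dB SPL.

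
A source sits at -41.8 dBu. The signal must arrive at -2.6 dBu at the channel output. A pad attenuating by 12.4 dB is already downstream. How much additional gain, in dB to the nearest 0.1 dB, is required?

The required make-up gain is the shortfall in the dB sum.
G = -2.6 − (-41.8) + 12.4 = 51.6 dB.

51.6 dB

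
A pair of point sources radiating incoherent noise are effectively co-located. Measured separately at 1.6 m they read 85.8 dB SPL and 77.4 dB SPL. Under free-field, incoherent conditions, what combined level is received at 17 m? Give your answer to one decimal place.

Combined at 1.6 m: 10·log₁₀(10^(85.8/10)+10^(77.4/10)) = 86.39 dB SPL.
Then apply −20·log₁₀(17/1.6) = -20.53 dB → 65.9 dB SPL.

65.9 dB SPL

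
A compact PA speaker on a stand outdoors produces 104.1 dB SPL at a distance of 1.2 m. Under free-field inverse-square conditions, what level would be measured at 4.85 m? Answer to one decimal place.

92.0 dB SPL

Inverse-square spreading gives ΔL = −20·log₁₀(d₂/d₁).
ΔL = −20·log₁₀(4.85/1.2) = -12.13 dB, so L₂ = 104.1 + (-12.13) = 92.0 dB SPL.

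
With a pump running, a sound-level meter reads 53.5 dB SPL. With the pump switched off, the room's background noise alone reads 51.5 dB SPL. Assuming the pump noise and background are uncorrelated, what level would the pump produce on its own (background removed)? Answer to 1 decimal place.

49.2 dB SPL

Subtract intensities: L_src = 10·log₁₀(10^(L_total/10) − 10^(L_bg/10)).
L_src = 10·log₁₀(10^(53.5/10) − 10^(51.5/10)) = 10·log₁₀(82620) = 49.2 dB SPL.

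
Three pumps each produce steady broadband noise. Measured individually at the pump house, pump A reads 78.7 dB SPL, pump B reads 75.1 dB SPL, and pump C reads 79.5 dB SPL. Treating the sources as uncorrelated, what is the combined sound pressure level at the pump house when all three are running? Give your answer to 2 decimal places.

82.91 dB SPL

Incoherent sources sum as intensities:
L_total = 10·log₁₀(10^(78.7/10) + 10^(75.1/10) + 10^(79.5/10)) = 10·log₁₀(195600000) = 82.91 dB SPL.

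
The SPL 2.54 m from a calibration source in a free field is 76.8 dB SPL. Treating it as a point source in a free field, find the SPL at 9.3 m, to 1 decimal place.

65.5 dB SPL

For a point source in a free field, ΔL = −20·log₁₀(d₂/d₁).
ΔL = −20·log₁₀(9.3/2.54) = -11.27 dB, so L₂ = 76.8 + (-11.27) = 65.5 dB SPL.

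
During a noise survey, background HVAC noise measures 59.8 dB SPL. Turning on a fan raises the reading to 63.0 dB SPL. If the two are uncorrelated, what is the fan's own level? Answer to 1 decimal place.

Subtract intensities: L_src = 10·log₁₀(10^(L_total/10) − 10^(L_bg/10)).
L_src = 10·log₁₀(10^(63.0/10) − 10^(59.8/10)) = 10·log₁₀(1040000) = 60.2 dB SPL.

60.2 dB SPL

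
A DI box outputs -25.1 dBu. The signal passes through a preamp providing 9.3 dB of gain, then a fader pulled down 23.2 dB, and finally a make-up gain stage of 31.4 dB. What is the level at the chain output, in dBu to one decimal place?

In dB, series stages simply add:
-25.1 + 9.3 − 23.2 + 31.4 = -7.6 dBu.

-7.6 dBu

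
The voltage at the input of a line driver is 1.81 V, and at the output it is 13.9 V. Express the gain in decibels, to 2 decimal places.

17.71 dB

Voltage is an amplitude quantity, so gain = 20·log₁₀(V_out/V_in).
20·log₁₀(13.9/1.81) = 20·log₁₀(7.680) = 17.71 dB.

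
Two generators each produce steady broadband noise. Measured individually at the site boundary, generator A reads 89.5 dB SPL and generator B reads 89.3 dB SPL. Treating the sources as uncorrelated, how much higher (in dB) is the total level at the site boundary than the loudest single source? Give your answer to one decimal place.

Uncorrelated sources add in intensity (power), not in dB.
L_total = 10·log₁₀(10^(89.5/10) + 10^(89.3/10)) = 92.41 dB SPL.
Excess over the loudest (89.5 dB): 92.41 − 89.5 = 2.9 dB.

2.9 dB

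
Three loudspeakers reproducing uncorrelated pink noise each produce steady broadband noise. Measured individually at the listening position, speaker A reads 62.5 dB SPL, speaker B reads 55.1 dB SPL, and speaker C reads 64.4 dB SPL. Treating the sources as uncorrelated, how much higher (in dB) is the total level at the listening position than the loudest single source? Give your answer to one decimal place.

2.5 dB

Uncorrelated sources add in intensity (power), not in dB.
L_total = 10·log₁₀(10^(62.5/10) + 10^(55.1/10) + 10^(64.4/10)) = 66.86 dB SPL.
Excess over the loudest (64.4 dB): 66.86 − 64.4 = 2.5 dB.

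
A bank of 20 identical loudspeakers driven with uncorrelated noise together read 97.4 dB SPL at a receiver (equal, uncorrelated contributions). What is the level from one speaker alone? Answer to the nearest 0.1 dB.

20 equal incoherent sources add 10·log₁₀(20) = 13.01 dB over one source.
L_one = 97.4 − 13.01 = 84.4 dB SPL.

84.4 dB SPL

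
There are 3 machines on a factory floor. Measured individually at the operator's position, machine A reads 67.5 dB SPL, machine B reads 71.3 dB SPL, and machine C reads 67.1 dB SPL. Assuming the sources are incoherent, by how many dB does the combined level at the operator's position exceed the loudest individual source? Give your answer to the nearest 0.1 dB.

2.5 dB

Uncorrelated sources add in intensity (power), not in dB.
L_total = 10·log₁₀(10^(67.5/10) + 10^(71.3/10) + 10^(67.1/10)) = 73.85 dB SPL.
Excess over the loudest (71.3 dB): 73.85 − 71.3 = 2.5 dB.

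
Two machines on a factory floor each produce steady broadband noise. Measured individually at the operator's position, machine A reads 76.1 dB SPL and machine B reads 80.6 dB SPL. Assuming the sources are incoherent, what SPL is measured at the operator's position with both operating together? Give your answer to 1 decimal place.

81.9 dB SPL

Add the sources as powers (linear), then convert back to dB:
L_total = 10·log₁₀(10^(76.1/10) + 10^(80.6/10)) = 10·log₁₀(155600000) = 81.9 dB SPL.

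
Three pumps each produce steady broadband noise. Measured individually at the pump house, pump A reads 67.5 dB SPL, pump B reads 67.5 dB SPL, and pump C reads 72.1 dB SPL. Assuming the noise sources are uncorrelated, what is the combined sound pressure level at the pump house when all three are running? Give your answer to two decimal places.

Incoherent sources sum as intensities:
L_total = 10·log₁₀(10^(67.5/10) + 10^(67.5/10) + 10^(72.1/10)) = 10·log₁₀(27460000) = 74.39 dB SPL.

74.39 dB SPL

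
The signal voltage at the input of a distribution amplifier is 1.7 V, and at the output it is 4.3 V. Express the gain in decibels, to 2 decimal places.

8.06 dB

For a voltage ratio, dB = 20·log₁₀(V₂/V₁).
20·log₁₀(4.3/1.7) = 20·log₁₀(2.529) = 8.06 dB.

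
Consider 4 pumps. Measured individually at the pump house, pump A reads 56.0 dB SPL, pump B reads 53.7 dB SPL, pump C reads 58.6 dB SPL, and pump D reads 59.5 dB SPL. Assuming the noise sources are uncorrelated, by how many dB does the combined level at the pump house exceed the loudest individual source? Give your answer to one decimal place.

Add the sources as powers (linear), then convert back to dB:
L_total = 10·log₁₀(10^(56.0/10) + 10^(53.7/10) + 10^(58.6/10) + 10^(59.5/10)) = 63.52 dB SPL.
Excess over the loudest (59.5 dB): 63.52 − 59.5 = 4.0 dB.

4.0 dB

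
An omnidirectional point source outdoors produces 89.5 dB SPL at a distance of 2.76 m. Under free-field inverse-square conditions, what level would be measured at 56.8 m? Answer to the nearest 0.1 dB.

63.2 dB SPL

Inverse-square spreading gives ΔL = −20·log₁₀(d₂/d₁).
ΔL = −20·log₁₀(56.8/2.76) = -26.27 dB, so L₂ = 89.5 + (-26.27) = 63.2 dB SPL.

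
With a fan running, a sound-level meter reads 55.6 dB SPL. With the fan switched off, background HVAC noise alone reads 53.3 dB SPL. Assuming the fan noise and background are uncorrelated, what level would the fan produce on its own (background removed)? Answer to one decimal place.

51.7 dB SPL

Remove the background by subtracting linear intensities:
L_src = 10·log₁₀(10^(55.6/10) − 10^(53.3/10)) = 10·log₁₀(149300) = 51.7 dB SPL.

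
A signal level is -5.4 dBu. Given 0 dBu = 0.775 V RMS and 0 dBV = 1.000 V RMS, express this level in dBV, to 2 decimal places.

-7.61 dBV

The offset between the scales is 20·log₁₀(0.775/1.000) = −2.214 dB.
So dBV = -5.4 − 2.214 = -7.61 dBV.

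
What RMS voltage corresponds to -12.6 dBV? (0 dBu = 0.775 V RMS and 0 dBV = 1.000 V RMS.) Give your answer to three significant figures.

0.234 V

V = 1.000 V × 10^(-12.6/20).
= 1.000 × 0.2344 = 0.234 V.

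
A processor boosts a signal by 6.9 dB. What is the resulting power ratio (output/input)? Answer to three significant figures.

Power ratio = 10^(dB/10).
10^(6.9/10) = 10^(0.6900) = 4.90.

4.90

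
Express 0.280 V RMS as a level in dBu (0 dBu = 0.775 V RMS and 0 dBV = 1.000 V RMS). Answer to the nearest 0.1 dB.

-8.8 dBu

dBu = 20·log₁₀(V / 0.775 V).
20·log₁₀(0.280/0.775) = -8.8 dBu.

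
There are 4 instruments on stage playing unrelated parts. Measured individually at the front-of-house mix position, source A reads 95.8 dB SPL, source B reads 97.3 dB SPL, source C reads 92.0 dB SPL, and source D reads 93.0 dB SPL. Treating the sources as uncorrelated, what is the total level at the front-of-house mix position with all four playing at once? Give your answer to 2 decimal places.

101.06 dB SPL

Incoherent sources sum as intensities:
L_total = 10·log₁₀(10^(95.8/10) + 10^(97.3/10) + 10^(92.0/10) + 10^(93.0/10)) = 10·log₁₀(12752000000) = 101.06 dB SPL.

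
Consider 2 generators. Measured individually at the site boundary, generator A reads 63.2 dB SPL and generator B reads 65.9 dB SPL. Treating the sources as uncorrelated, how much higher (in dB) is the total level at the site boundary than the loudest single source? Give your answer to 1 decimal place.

Incoherent sources sum as intensities:
L_total = 10·log₁₀(10^(63.2/10) + 10^(65.9/10)) = 67.77 dB SPL.
Excess over the loudest (65.9 dB): 67.77 − 65.9 = 1.9 dB.

1.9 dB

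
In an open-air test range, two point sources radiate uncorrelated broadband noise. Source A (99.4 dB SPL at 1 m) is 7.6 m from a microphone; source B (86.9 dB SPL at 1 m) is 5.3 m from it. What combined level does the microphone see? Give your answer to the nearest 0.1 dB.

82.3 dB SPL

At the listener: L_A = 99.4 − 20·log₁₀(7.6) = 81.78 dB; L_B = 86.9 − 20·log₁₀(5.3) = 72.41 dB.
Combined: 10·log₁₀(10^(81.78/10)+10^(72.41/10)) = 82.3 dB SPL.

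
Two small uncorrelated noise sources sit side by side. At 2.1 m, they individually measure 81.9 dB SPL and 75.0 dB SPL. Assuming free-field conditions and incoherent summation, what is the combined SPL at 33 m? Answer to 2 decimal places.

58.78 dB SPL

Combined at 2.1 m: 10·log₁₀(10^(81.9/10)+10^(75.0/10)) = 82.707 dB SPL.
Then apply −20·log₁₀(33/2.1) = -23.926 dB → 58.78 dB SPL.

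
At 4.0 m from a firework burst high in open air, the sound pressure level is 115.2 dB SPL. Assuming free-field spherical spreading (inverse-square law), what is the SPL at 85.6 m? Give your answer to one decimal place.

88.6 dB SPL

For a point source in a free field, ΔL = −20·log₁₀(d₂/d₁).
ΔL = −20·log₁₀(85.6/4.0) = -26.61 dB, so L₂ = 115.2 + (-26.61) = 88.6 dB SPL.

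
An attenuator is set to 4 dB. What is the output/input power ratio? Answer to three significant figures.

0.398

Power ratio = 10^(dB/10).
10^(-4/10) = 10^(-0.4000) = 0.398.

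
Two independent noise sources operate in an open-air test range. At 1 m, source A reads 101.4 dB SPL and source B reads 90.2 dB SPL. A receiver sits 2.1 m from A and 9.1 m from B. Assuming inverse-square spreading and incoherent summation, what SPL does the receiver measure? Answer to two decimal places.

94.97 dB SPL

At the listener: L_A = 101.4 − 20·log₁₀(2.1) = 94.956 dB; L_B = 90.2 − 20·log₁₀(9.1) = 71.019 dB.
Combined: 10·log₁₀(10^(94.956/10)+10^(71.019/10)) = 94.97 dB SPL.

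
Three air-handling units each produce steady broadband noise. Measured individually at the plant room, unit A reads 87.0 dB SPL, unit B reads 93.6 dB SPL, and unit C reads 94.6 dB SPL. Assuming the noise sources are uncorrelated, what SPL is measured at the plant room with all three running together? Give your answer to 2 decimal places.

97.54 dB SPL

Add the sources as powers (linear), then convert back to dB:
L_total = 10·log₁₀(10^(87.0/10) + 10^(93.6/10) + 10^(94.6/10)) = 10·log₁₀(5676000000) = 97.54 dB SPL.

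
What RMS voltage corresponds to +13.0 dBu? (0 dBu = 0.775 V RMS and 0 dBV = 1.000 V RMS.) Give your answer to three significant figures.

3.46 V

V = 0.775 V × 10^(+13.0/20).
= 0.775 × 4.467 = 3.46 V.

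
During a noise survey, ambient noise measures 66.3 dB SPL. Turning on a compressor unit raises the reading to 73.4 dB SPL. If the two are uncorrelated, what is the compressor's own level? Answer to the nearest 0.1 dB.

72.5 dB SPL

Background correction is a power subtraction:
L_src = 10·log₁₀(10^(73.4/10) − 10^(66.3/10)) = 10·log₁₀(17610000) = 72.5 dB SPL.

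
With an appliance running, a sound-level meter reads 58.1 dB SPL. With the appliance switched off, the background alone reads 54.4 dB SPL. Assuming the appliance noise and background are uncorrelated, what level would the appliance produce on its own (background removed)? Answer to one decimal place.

55.7 dB SPL

Subtract intensities: L_src = 10·log₁₀(10^(L_total/10) − 10^(L_bg/10)).
L_src = 10·log₁₀(10^(58.1/10) − 10^(54.4/10)) = 10·log₁₀(370200) = 55.7 dB SPL.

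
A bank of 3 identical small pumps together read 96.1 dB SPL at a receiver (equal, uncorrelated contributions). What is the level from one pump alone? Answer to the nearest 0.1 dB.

91.3 dB SPL

3 equal incoherent sources add 10·log₁₀(3) = 4.77 dB over one source.
L_one = 96.1 − 4.77 = 91.3 dB SPL.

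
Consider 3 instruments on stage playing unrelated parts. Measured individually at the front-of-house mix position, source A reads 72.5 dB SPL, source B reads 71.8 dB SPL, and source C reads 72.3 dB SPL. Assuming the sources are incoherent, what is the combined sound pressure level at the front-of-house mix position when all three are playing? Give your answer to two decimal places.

76.98 dB SPL

Uncorrelated sources add in intensity (power), not in dB.
L_total = 10·log₁₀(10^(72.5/10) + 10^(71.8/10) + 10^(72.3/10)) = 10·log₁₀(49900000) = 76.98 dB SPL.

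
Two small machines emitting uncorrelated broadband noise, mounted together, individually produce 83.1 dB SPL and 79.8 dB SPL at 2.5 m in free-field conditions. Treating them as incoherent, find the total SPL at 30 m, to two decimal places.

63.18 dB SPL

Combined at 2.5 m: 10·log₁₀(10^(83.1/10)+10^(79.8/10)) = 84.766 dB SPL.
Then apply −20·log₁₀(30/2.5) = -21.584 dB → 63.18 dB SPL.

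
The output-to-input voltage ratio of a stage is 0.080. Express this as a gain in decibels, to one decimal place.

-21.9 dB

Voltage ratio → dB uses the 20·log₁₀ form:
20·log₁₀(0.080) = -21.9 dB.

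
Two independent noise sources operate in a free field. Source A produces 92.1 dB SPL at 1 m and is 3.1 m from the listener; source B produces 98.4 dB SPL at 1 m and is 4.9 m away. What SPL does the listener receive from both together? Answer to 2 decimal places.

At the listener: L_A = 92.1 − 20·log₁₀(3.1) = 82.273 dB; L_B = 98.4 − 20·log₁₀(4.9) = 84.596 dB.
Combined: 10·log₁₀(10^(82.273/10)+10^(84.596/10)) = 86.60 dB SPL.

86.60 dB SPL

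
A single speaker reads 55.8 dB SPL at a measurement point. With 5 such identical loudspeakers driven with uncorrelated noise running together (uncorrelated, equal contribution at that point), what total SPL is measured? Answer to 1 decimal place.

5 equal incoherent sources raise the level by 10·log₁₀(5) = 6.99 dB.
L_total = 55.8 + 6.99 = 62.8 dB SPL.

62.8 dB SPL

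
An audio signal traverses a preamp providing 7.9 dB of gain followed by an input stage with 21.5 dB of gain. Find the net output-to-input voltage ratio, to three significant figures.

29.5

Net gain = 7.9 + 21.5 = 29.4 dB.
Voltage ratio = 10^(29.4/20) = 29.5.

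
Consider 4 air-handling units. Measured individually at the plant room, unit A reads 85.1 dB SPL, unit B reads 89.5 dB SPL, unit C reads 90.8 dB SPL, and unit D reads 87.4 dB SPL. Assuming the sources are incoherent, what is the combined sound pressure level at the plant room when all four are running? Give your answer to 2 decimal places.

94.72 dB SPL

Add the sources as powers (linear), then convert back to dB:
L_total = 10·log₁₀(10^(85.1/10) + 10^(89.5/10) + 10^(90.8/10) + 10^(87.4/10)) = 10·log₁₀(2967000000) = 94.72 dB SPL.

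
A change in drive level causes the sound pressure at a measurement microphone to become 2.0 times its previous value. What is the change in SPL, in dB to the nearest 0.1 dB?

SPL change from a pressure ratio uses the 20·log₁₀ form:
20·log₁₀(2.0) = 6.0 dB.

6.0 dB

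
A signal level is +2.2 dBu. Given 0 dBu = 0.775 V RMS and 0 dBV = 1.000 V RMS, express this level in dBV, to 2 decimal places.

-0.01 dBV

The offset between the scales is 20·log₁₀(0.775/1.000) = −2.214 dB.
So dBV = +2.2 − 2.214 = -0.01 dBV.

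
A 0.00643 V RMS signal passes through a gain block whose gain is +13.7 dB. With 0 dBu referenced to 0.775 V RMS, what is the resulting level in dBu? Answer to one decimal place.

-27.9 dBu

Input level: 20·log₁₀(0.00643/0.775) = -41.62 dBu.
Output: -41.62 + 13.7 = -27.9 dBu.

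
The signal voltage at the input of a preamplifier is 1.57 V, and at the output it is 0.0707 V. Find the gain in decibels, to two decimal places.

Voltage is an amplitude quantity, so gain = 20·log₁₀(V_out/V_in).
20·log₁₀(0.0707/1.57) = 20·log₁₀(0.04503) = -26.93 dB.

-26.93 dB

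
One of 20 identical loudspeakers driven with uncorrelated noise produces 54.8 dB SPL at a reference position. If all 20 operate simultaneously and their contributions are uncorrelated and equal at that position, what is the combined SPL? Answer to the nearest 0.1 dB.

67.8 dB SPL

20 equal incoherent sources raise the level by 10·log₁₀(20) = 13.01 dB.
L_total = 54.8 + 13.01 = 67.8 dB SPL.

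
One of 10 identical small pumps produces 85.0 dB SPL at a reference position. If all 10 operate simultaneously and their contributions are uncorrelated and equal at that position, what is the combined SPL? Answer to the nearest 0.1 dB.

10 equal incoherent sources raise the level by 10·log₁₀(10) = 10.00 dB.
L_total = 85.0 + 10.00 = 95.0 dB SPL.

95.0 dB SPL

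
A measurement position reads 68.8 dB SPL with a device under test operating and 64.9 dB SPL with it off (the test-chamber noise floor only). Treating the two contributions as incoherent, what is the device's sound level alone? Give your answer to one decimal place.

Subtract intensities: L_src = 10·log₁₀(10^(L_total/10) − 10^(L_bg/10)).
L_src = 10·log₁₀(10^(68.8/10) − 10^(64.9/10)) = 10·log₁₀(4495000) = 66.5 dB SPL.

66.5 dB SPL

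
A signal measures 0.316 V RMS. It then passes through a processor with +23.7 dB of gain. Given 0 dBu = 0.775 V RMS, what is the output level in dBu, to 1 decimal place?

+15.9 dBu

Input level: 20·log₁₀(0.316/0.775) = -7.79 dBu.
Output: -7.79 + 23.7 = +15.9 dBu.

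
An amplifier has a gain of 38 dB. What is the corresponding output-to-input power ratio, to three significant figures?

Power ratio = 10^(dB/10).
10^(38/10) = 10^(3.800) = 6310.

6310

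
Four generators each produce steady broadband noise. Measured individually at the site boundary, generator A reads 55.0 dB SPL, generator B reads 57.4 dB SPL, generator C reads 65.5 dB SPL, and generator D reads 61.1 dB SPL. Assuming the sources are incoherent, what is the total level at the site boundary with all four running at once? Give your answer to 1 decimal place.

Incoherent sources sum as intensities:
L_total = 10·log₁₀(10^(55.0/10) + 10^(57.4/10) + 10^(65.5/10) + 10^(61.1/10)) = 10·log₁₀(5702000) = 67.6 dB SPL.

67.6 dB SPL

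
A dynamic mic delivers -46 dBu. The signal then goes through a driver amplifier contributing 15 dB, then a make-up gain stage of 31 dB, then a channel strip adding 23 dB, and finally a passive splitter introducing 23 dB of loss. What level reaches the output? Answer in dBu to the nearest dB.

Cascaded gains and losses add directly in dB.
-46 + 15 + 31 + 23 − 23 = 0 dBu.

0 dBu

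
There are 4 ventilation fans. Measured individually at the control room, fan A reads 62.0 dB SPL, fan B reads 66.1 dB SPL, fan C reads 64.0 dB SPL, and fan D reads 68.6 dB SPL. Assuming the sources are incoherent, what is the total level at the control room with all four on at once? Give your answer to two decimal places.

71.88 dB SPL

Add the sources as powers (linear), then convert back to dB:
L_total = 10·log₁₀(10^(62.0/10) + 10^(66.1/10) + 10^(64.0/10) + 10^(68.6/10)) = 10·log₁₀(15410000) = 71.88 dB SPL.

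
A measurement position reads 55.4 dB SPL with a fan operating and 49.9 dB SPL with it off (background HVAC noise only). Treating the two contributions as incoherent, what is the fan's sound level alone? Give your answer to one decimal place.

54.0 dB SPL

Subtract intensities: L_src = 10·log₁₀(10^(L_total/10) − 10^(L_bg/10)).
L_src = 10·log₁₀(10^(55.4/10) − 10^(49.9/10)) = 10·log₁₀(249000) = 54.0 dB SPL.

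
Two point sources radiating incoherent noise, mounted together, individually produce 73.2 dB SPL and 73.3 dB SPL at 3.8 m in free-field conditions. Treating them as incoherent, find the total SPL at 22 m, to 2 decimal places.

Combined at 3.8 m: 10·log₁₀(10^(73.2/10)+10^(73.3/10)) = 76.261 dB SPL.
Then apply −20·log₁₀(22/3.8) = -15.253 dB → 61.01 dB SPL.

61.01 dB SPL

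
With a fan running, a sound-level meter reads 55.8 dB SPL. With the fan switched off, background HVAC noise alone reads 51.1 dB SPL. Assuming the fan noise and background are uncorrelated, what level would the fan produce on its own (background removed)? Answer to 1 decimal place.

Remove the background by subtracting linear intensities:
L_src = 10·log₁₀(10^(55.8/10) − 10^(51.1/10)) = 10·log₁₀(251400) = 54.0 dB SPL.

54.0 dB SPL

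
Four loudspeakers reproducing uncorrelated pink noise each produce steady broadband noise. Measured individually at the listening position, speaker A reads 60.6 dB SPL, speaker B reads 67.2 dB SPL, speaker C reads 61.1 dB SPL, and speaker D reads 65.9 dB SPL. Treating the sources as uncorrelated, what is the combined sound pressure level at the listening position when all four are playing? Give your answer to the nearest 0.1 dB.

Add the sources as powers (linear), then convert back to dB:
L_total = 10·log₁₀(10^(60.6/10) + 10^(67.2/10) + 10^(61.1/10) + 10^(65.9/10)) = 10·log₁₀(11570000) = 70.6 dB SPL.

70.6 dB SPL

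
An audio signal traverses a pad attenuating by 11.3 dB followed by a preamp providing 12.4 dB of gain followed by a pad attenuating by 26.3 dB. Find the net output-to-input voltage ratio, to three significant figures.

Net gain = (−11.3) + 12.4 + (−26.3) = -25.2 dB.
Voltage ratio = 10^(-25.2/20) = 0.0550.

0.0550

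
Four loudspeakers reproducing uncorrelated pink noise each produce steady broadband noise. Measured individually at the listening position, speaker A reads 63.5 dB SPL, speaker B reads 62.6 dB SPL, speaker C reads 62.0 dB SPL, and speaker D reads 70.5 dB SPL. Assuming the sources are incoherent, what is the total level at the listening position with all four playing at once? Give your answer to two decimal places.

72.27 dB SPL

Incoherent sources sum as intensities:
L_total = 10·log₁₀(10^(63.5/10) + 10^(62.6/10) + 10^(62.0/10) + 10^(70.5/10)) = 10·log₁₀(16860000) = 72.27 dB SPL.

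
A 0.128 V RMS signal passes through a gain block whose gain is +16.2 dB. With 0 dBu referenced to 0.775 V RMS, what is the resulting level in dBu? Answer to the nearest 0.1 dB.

+0.6 dBu

Input level: 20·log₁₀(0.128/0.775) = -15.64 dBu.
Output: -15.64 + 16.2 = +0.6 dBu.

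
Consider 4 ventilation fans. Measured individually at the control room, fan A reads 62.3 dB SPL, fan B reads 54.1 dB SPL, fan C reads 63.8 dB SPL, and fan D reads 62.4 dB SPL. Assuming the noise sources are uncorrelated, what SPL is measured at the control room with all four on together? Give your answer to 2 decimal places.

Add the sources as powers (linear), then convert back to dB:
L_total = 10·log₁₀(10^(62.3/10) + 10^(54.1/10) + 10^(63.8/10) + 10^(62.4/10)) = 10·log₁₀(6092000) = 67.85 dB SPL.

67.85 dB SPL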